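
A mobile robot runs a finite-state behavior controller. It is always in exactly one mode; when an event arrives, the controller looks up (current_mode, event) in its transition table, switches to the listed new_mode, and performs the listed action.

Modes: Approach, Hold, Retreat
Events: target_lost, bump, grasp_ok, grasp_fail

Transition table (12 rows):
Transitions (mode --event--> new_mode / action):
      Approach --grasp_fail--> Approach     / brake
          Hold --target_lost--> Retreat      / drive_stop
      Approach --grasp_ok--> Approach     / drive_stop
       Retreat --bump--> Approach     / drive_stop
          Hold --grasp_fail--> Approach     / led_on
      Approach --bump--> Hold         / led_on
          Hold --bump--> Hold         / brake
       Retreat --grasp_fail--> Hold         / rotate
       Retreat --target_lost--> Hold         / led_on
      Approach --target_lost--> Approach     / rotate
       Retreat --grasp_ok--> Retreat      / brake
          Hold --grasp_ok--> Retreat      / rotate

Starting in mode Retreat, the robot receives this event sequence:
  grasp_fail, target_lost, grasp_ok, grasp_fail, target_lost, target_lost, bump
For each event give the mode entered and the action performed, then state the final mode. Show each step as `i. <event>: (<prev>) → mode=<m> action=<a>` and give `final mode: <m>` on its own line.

final mode: Hold

1. grasp_fail: (Retreat) → mode=Hold action=rotate
2. target_lost: (Hold) → mode=Retreat action=drive_stop
3. grasp_ok: (Retreat) → mode=Retreat action=brake
4. grasp_fail: (Retreat) → mode=Hold action=rotate
5. target_lost: (Hold) → mode=Retreat action=drive_stop
6. target_lost: (Retreat) → mode=Hold action=led_on
7. bump: (Hold) → mode=Hold action=brake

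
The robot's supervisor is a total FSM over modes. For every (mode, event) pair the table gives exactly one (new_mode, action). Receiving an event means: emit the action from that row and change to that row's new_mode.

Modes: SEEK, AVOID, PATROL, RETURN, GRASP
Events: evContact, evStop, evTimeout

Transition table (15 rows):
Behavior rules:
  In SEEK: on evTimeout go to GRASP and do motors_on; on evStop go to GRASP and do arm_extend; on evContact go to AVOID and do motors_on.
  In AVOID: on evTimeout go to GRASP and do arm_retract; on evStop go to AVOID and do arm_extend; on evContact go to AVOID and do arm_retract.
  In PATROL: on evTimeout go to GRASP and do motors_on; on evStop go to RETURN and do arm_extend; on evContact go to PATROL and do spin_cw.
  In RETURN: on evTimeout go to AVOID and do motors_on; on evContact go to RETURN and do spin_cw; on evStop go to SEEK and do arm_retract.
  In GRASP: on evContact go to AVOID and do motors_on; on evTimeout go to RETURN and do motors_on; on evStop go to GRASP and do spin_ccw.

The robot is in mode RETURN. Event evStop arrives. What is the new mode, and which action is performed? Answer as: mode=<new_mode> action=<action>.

current mode = RETURN; filter table to that mode:
  (RETURN, evTimeout) → (AVOID, motors_on)
  (RETURN, evContact) → (RETURN, spin_cw)
  (RETURN, evStop) → (SEEK, arm_retract)  ← event matches
event = evStop selects (SEEK, arm_retract)

mode=SEEK action=arm_retract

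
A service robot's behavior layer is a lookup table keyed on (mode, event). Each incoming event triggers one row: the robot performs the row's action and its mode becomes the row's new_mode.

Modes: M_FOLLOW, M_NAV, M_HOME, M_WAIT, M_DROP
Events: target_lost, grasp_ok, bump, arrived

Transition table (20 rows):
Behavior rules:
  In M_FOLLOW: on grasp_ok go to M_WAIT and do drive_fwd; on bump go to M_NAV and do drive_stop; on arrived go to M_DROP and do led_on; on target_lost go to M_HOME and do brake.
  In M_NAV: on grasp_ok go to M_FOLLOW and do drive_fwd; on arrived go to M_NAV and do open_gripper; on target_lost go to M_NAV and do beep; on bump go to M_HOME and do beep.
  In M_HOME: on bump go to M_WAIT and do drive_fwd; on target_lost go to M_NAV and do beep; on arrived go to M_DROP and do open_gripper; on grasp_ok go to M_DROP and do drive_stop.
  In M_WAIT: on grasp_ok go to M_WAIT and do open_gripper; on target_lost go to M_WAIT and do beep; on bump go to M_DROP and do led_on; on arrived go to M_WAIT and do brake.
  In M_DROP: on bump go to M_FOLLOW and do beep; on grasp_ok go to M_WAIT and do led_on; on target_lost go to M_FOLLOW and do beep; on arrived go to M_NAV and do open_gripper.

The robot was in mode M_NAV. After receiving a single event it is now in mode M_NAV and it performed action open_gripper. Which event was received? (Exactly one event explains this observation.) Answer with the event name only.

try target_lost: (M_NAV, target_lost) → (M_NAV, beep)
try grasp_ok: (M_NAV, grasp_ok) → (M_FOLLOW, drive_fwd)
try bump: (M_NAV, bump) → (M_HOME, beep)
try arrived: (M_NAV, arrived) → (M_NAV, open_gripper)  ← matches

arrived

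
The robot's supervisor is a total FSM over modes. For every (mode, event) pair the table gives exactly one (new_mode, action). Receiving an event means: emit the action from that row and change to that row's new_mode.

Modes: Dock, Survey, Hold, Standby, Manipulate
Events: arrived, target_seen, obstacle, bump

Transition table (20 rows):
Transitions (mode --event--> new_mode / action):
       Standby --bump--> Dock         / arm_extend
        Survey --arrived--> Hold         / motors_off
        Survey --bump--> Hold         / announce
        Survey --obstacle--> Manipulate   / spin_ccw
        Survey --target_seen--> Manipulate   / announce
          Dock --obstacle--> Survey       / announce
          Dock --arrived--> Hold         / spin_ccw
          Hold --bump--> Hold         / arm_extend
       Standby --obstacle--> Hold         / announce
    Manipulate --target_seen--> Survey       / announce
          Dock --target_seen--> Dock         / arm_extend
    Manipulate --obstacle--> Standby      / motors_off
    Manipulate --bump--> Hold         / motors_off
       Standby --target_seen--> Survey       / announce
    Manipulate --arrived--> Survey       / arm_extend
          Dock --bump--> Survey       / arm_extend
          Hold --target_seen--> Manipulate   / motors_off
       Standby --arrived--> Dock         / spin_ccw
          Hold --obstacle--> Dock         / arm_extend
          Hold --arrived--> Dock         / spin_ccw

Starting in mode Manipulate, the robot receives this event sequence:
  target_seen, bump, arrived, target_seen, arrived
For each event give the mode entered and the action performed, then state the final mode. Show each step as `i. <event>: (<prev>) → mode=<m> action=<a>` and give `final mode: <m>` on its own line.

final mode: Hold

1. target_seen: (Manipulate) → mode=Survey action=announce
2. bump: (Survey) → mode=Hold action=announce
3. arrived: (Hold) → mode=Dock action=spin_ccw
4. target_seen: (Dock) → mode=Dock action=arm_extend
5. arrived: (Dock) → mode=Hold action=spin_ccw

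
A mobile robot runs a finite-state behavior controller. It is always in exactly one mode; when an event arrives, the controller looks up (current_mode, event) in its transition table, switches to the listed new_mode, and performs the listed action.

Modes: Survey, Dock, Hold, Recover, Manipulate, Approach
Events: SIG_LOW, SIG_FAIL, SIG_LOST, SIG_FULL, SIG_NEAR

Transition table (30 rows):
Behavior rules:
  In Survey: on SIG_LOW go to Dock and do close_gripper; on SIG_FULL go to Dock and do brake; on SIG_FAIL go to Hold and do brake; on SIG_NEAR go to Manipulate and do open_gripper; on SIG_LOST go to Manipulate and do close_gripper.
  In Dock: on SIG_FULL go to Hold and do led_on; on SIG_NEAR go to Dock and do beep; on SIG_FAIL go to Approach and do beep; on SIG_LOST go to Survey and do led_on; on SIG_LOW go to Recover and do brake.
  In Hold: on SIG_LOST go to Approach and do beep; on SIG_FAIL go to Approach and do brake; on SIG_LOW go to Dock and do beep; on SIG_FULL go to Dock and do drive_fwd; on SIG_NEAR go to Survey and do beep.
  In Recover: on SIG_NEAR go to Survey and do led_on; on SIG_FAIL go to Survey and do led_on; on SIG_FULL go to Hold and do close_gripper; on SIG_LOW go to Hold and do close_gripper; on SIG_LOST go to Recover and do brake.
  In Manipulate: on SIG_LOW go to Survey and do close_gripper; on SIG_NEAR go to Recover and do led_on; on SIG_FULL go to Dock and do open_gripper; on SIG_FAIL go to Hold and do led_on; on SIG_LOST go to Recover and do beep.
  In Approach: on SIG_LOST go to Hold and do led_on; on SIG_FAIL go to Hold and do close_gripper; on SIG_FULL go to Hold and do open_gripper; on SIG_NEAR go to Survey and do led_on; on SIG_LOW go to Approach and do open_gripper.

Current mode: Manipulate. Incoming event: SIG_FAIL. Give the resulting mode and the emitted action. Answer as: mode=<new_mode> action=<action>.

current mode = Manipulate; filter table to that mode:
  (Manipulate, SIG_LOW) → (Survey, close_gripper)
  (Manipulate, SIG_NEAR) → (Recover, led_on)
  (Manipulate, SIG_FULL) → (Dock, open_gripper)
  (Manipulate, SIG_FAIL) → (Hold, led_on)  ← event matches
  (Manipulate, SIG_LOST) → (Recover, beep)
event = SIG_FAIL selects (Hold, led_on)

mode=Hold action=led_on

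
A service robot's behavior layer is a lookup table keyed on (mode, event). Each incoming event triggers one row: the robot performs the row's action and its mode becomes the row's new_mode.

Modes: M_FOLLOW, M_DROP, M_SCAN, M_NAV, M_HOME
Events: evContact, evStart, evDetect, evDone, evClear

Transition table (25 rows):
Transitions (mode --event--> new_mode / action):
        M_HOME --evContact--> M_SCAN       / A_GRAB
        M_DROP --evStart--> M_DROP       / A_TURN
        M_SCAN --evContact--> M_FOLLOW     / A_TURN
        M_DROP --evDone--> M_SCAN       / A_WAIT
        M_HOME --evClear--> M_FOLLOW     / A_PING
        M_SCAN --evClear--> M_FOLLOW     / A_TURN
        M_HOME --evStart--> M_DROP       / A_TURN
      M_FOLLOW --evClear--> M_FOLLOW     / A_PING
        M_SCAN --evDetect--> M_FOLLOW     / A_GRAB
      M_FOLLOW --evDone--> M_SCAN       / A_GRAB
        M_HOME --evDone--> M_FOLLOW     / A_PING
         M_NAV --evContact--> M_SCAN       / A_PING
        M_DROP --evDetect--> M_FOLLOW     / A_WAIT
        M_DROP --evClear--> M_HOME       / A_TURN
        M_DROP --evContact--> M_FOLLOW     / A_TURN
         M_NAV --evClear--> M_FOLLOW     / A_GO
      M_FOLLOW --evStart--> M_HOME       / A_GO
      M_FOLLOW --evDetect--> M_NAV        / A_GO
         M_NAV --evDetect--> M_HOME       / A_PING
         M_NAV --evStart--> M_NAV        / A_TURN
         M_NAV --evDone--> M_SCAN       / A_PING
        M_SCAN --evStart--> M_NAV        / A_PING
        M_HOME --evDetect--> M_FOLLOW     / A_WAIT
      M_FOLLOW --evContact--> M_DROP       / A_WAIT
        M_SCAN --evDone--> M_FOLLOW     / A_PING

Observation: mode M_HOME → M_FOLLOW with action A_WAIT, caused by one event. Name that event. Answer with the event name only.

try evContact: (M_HOME, evContact) → (M_SCAN, A_GRAB)
try evStart: (M_HOME, evStart) → (M_DROP, A_TURN)
try evDetect: (M_HOME, evDetect) → (M_FOLLOW, A_WAIT)  ← matches
try evDone: (M_HOME, evDone) → (M_FOLLOW, A_PING)
try evClear: (M_HOME, evClear) → (M_FOLLOW, A_PING)

evDetect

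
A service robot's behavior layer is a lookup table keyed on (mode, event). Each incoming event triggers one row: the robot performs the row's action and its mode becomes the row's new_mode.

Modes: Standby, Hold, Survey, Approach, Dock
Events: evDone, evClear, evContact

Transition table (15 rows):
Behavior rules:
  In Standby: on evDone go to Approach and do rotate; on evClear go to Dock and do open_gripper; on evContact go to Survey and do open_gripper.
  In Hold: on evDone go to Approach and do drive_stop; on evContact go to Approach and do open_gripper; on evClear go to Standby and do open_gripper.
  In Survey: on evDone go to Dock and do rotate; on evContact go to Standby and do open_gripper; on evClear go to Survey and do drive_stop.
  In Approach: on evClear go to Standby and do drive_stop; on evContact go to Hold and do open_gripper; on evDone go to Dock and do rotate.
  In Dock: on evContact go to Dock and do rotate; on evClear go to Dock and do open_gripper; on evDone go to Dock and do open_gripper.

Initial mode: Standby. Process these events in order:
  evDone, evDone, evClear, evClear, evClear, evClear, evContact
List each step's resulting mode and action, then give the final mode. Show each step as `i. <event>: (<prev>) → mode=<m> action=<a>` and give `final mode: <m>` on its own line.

final mode: Dock

1. evDone: (Standby) → mode=Approach action=rotate
2. evDone: (Approach) → mode=Dock action=rotate
3. evClear: (Dock) → mode=Dock action=open_gripper
4. evClear: (Dock) → mode=Dock action=open_gripper
5. evClear: (Dock) → mode=Dock action=open_gripper
6. evClear: (Dock) → mode=Dock action=open_gripper
7. evContact: (Dock) → mode=Dock action=rotate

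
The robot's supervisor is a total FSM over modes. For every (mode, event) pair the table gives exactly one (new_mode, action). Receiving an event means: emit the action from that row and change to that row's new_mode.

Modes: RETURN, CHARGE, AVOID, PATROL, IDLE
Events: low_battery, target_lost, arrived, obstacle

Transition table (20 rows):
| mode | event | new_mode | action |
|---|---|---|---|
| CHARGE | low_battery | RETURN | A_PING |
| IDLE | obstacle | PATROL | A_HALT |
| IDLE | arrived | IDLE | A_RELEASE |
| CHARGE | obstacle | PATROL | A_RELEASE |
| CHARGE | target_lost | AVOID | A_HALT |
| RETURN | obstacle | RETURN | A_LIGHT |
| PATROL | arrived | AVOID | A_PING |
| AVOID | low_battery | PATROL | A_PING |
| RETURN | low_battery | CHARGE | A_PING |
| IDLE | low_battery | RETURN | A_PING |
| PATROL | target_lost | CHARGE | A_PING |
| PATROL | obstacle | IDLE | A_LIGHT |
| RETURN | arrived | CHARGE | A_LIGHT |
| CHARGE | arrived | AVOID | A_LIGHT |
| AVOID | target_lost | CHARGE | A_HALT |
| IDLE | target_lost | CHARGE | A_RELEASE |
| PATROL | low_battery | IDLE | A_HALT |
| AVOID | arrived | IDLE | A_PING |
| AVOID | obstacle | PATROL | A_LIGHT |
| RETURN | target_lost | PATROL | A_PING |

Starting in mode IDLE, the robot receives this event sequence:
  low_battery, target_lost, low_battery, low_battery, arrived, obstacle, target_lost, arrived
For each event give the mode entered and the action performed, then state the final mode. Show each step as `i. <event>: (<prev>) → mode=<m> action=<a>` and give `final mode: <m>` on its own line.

1. low_battery: (IDLE) → mode=RETURN action=A_PING
2. target_lost: (RETURN) → mode=PATROL action=A_PING
3. low_battery: (PATROL) → mode=IDLE action=A_HALT
4. low_battery: (IDLE) → mode=RETURN action=A_PING
5. arrived: (RETURN) → mode=CHARGE action=A_LIGHT
6. obstacle: (CHARGE) → mode=PATROL action=A_RELEASE
7. target_lost: (PATROL) → mode=CHARGE action=A_PING
8. arrived: (CHARGE) → mode=AVOID action=A_LIGHT

final mode: AVOID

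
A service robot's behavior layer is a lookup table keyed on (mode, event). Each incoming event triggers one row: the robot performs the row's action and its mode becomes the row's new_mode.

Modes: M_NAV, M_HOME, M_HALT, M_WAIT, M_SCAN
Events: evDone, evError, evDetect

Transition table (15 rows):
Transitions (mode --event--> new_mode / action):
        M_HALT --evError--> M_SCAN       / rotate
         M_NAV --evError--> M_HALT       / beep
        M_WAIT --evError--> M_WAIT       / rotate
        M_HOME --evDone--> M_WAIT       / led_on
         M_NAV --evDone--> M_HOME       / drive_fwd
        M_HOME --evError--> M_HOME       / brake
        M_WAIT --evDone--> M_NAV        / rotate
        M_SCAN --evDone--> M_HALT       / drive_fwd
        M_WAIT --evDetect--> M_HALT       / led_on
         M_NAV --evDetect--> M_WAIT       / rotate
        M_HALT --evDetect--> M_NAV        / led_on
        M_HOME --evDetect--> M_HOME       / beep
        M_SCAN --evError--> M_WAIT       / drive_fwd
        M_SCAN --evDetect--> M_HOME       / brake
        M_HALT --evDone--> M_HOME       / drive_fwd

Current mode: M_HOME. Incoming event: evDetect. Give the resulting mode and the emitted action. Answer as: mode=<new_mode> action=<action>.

mode=M_HOME action=beep

current mode = M_HOME; filter table to that mode:
  (M_HOME, evDone) → (M_WAIT, led_on)
  (M_HOME, evError) → (M_HOME, brake)
  (M_HOME, evDetect) → (M_HOME, beep)  ← event matches
event = evDetect selects (M_HOME, beep)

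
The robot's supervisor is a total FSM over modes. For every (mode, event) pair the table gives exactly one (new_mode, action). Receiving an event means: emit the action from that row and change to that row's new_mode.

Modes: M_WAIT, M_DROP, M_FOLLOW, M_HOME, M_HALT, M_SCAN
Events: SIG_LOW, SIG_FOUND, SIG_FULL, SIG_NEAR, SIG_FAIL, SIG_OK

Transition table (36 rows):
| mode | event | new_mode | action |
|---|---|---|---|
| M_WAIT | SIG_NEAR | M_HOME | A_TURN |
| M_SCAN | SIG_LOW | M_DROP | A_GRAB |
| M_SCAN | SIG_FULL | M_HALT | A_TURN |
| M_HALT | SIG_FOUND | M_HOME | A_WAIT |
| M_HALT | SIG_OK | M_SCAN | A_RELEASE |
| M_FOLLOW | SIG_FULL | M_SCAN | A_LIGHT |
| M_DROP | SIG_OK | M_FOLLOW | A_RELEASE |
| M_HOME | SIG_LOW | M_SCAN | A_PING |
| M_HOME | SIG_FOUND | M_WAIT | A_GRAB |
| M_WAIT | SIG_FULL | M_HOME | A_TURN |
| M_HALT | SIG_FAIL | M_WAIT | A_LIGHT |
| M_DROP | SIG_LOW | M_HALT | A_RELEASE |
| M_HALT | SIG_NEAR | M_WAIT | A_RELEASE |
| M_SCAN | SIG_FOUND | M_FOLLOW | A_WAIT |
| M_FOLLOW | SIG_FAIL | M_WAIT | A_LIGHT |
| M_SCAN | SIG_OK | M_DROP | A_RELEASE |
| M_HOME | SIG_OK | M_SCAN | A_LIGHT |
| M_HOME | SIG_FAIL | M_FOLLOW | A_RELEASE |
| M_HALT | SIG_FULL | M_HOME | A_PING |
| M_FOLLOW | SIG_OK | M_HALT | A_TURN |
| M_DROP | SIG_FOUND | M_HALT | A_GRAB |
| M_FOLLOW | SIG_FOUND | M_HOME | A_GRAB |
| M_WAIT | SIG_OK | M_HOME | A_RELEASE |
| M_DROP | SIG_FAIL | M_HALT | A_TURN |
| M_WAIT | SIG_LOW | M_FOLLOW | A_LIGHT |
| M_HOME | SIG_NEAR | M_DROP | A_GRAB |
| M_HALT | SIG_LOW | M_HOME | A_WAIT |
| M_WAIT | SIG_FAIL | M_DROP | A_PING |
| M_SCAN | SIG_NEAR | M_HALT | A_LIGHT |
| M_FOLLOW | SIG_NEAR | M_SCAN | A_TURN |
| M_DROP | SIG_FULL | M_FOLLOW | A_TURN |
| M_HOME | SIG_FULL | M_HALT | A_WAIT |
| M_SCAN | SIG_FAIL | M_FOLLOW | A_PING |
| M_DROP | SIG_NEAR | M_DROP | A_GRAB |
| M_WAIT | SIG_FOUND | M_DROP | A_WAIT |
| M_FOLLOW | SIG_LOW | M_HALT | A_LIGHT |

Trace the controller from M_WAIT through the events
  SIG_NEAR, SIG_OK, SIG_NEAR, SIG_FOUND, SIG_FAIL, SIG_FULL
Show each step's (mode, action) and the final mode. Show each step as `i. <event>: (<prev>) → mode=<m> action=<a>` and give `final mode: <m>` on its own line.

final mode: M_SCAN

1. SIG_NEAR: (M_WAIT) → mode=M_HOME action=A_TURN
2. SIG_OK: (M_HOME) → mode=M_SCAN action=A_LIGHT
3. SIG_NEAR: (M_SCAN) → mode=M_HALT action=A_LIGHT
4. SIG_FOUND: (M_HALT) → mode=M_HOME action=A_WAIT
5. SIG_FAIL: (M_HOME) → mode=M_FOLLOW action=A_RELEASE
6. SIG_FULL: (M_FOLLOW) → mode=M_SCAN action=A_LIGHT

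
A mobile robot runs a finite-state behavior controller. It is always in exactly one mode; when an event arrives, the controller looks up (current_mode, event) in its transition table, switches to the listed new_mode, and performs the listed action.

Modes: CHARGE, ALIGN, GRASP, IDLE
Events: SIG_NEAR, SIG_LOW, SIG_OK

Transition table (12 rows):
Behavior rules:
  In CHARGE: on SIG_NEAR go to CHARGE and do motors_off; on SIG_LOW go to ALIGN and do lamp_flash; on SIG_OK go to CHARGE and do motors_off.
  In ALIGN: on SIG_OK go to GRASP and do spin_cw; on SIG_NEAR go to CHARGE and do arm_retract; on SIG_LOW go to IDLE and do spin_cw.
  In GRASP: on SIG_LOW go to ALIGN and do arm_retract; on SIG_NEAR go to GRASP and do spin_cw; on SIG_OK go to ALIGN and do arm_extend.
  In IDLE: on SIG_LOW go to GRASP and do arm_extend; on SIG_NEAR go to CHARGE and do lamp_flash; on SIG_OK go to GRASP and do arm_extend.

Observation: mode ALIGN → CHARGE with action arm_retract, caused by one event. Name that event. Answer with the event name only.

try SIG_NEAR: (ALIGN, SIG_NEAR) → (CHARGE, arm_retract)  ← matches
try SIG_LOW: (ALIGN, SIG_LOW) → (IDLE, spin_cw)
try SIG_OK: (ALIGN, SIG_OK) → (GRASP, spin_cw)

SIG_NEAR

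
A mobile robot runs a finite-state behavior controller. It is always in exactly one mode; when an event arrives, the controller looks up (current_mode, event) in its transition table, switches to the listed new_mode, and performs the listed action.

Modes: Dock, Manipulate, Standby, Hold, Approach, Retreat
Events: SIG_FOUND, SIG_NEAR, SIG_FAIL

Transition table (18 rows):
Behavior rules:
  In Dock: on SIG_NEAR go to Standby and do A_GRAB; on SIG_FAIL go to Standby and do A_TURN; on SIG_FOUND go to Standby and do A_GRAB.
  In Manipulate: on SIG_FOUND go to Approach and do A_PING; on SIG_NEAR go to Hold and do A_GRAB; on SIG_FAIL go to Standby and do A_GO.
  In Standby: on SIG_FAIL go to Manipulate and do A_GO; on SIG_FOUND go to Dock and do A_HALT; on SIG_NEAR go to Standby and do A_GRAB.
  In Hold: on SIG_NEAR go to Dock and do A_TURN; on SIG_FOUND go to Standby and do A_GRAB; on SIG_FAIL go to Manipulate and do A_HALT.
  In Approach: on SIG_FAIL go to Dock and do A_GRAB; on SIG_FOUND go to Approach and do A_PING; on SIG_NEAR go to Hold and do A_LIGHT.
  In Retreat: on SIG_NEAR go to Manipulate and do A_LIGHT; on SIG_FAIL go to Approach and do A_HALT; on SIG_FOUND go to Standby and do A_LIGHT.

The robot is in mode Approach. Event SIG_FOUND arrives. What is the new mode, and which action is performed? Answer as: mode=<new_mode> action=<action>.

current mode = Approach; filter table to that mode:
  (Approach, SIG_FAIL) → (Dock, A_GRAB)
  (Approach, SIG_FOUND) → (Approach, A_PING)  ← event matches
  (Approach, SIG_NEAR) → (Hold, A_LIGHT)
event = SIG_FOUND selects (Approach, A_PING)

mode=Approach action=A_PING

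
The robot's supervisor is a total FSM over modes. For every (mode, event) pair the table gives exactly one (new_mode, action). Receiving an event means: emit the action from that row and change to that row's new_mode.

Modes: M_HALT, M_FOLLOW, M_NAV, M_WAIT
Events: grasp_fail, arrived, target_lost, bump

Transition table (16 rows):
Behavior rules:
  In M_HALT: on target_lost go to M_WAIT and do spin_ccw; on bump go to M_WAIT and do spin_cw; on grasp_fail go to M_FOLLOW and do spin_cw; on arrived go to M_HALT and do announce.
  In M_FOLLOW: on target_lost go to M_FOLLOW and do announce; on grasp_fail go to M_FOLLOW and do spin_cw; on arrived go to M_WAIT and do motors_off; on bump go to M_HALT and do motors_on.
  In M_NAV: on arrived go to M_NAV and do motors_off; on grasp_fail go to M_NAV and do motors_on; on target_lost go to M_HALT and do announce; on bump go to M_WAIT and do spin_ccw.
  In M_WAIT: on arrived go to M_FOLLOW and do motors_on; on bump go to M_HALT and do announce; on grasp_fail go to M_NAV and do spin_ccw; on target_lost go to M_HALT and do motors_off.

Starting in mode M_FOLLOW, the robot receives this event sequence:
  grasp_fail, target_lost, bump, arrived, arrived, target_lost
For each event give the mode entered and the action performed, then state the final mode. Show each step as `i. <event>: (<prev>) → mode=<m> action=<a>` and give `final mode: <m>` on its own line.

1. grasp_fail: (M_FOLLOW) → mode=M_FOLLOW action=spin_cw
2. target_lost: (M_FOLLOW) → mode=M_FOLLOW action=announce
3. bump: (M_FOLLOW) → mode=M_HALT action=motors_on
4. arrived: (M_HALT) → mode=M_HALT action=announce
5. arrived: (M_HALT) → mode=M_HALT action=announce
6. target_lost: (M_HALT) → mode=M_WAIT action=spin_ccw

final mode: M_WAIT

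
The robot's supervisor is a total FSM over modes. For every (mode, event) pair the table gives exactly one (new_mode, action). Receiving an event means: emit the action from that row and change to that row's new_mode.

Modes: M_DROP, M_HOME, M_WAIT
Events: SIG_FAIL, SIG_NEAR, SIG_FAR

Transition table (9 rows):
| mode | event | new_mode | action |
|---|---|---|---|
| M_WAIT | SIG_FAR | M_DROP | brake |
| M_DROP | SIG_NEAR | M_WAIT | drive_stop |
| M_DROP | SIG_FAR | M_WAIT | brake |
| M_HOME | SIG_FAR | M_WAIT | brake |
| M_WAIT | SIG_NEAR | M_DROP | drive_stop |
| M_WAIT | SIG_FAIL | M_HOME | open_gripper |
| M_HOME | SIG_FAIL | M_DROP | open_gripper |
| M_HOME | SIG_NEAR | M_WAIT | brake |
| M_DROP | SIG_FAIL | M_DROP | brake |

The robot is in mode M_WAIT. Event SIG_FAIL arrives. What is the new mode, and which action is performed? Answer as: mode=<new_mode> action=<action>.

mode=M_HOME action=open_gripper

current mode = M_WAIT; filter table to that mode:
  (M_WAIT, SIG_FAR) → (M_DROP, brake)
  (M_WAIT, SIG_NEAR) → (M_DROP, drive_stop)
  (M_WAIT, SIG_FAIL) → (M_HOME, open_gripper)  ← event matches
event = SIG_FAIL selects (M_HOME, open_gripper)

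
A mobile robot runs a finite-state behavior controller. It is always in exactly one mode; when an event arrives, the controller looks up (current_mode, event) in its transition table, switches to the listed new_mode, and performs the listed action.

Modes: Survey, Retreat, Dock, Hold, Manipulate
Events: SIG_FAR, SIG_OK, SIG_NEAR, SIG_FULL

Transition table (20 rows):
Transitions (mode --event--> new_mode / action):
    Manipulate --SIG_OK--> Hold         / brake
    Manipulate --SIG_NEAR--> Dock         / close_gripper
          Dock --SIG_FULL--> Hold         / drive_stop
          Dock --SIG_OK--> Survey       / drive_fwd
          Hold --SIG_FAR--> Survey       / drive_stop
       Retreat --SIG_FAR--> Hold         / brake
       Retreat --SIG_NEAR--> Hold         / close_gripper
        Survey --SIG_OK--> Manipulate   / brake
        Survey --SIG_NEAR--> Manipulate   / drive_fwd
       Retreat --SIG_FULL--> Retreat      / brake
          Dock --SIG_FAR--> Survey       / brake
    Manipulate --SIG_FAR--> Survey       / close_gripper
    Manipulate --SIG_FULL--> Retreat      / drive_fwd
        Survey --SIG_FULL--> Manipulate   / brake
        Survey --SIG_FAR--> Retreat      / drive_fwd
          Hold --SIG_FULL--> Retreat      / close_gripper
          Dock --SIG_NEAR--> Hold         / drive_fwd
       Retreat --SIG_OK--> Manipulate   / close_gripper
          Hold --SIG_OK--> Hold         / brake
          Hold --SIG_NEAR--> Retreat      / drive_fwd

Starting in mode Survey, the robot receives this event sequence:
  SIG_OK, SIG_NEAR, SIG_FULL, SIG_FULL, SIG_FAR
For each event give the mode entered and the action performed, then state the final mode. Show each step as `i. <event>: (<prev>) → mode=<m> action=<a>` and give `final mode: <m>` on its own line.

final mode: Hold

1. SIG_OK: (Survey) → mode=Manipulate action=brake
2. SIG_NEAR: (Manipulate) → mode=Dock action=close_gripper
3. SIG_FULL: (Dock) → mode=Hold action=drive_stop
4. SIG_FULL: (Hold) → mode=Retreat action=close_gripper
5. SIG_FAR: (Retreat) → mode=Hold action=brake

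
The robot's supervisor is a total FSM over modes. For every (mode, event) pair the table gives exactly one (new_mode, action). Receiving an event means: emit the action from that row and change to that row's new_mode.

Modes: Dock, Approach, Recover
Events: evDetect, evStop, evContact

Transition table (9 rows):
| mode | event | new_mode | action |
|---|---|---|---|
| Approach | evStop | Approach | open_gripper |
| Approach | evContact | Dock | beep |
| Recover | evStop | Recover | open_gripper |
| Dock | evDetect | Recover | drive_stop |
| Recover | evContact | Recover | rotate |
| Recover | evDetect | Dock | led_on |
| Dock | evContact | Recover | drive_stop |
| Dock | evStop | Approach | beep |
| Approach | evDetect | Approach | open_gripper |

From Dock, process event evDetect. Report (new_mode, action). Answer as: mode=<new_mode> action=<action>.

current mode = Dock; filter table to that mode:
  (Dock, evDetect) → (Recover, drive_stop)  ← event matches
  (Dock, evContact) → (Recover, drive_stop)
  (Dock, evStop) → (Approach, beep)
event = evDetect selects (Recover, drive_stop)

mode=Recover action=drive_stop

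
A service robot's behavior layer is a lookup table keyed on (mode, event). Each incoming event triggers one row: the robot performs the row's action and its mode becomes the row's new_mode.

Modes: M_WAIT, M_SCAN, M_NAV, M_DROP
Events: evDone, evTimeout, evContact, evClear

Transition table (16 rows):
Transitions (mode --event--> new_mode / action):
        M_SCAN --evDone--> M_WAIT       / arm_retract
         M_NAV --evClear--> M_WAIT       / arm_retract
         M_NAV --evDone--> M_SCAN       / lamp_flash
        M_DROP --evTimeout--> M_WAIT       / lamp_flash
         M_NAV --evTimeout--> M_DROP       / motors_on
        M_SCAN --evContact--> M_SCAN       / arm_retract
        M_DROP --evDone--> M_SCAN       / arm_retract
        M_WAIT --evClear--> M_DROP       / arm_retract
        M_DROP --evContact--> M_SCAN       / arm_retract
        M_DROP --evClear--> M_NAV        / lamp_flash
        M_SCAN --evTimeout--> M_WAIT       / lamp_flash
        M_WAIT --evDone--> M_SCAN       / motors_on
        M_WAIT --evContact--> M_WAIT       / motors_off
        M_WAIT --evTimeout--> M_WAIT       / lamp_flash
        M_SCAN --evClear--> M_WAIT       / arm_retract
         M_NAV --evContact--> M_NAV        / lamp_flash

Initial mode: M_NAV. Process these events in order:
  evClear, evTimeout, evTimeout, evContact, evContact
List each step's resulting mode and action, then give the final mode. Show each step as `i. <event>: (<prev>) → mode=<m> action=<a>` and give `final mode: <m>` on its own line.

1. evClear: (M_NAV) → mode=M_WAIT action=arm_retract
2. evTimeout: (M_WAIT) → mode=M_WAIT action=lamp_flash
3. evTimeout: (M_WAIT) → mode=M_WAIT action=lamp_flash
4. evContact: (M_WAIT) → mode=M_WAIT action=motors_off
5. evContact: (M_WAIT) → mode=M_WAIT action=motors_off

final mode: M_WAIT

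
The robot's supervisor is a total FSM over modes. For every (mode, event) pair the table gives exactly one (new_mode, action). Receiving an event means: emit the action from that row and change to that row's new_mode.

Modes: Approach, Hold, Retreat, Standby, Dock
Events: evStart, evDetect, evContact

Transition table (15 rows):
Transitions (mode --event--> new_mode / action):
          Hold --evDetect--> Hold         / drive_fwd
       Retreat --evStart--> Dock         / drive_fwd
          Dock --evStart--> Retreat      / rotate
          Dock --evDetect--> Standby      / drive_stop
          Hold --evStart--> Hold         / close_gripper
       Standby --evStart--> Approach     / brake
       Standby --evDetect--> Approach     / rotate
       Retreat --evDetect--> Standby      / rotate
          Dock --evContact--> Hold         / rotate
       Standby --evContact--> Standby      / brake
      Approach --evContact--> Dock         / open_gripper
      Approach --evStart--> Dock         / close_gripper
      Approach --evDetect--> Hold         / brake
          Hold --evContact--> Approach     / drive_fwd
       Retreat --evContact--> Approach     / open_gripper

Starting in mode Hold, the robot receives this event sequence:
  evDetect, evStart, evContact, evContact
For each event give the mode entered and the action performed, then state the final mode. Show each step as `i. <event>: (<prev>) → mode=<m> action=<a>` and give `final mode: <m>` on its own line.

final mode: Dock

1. evDetect: (Hold) → mode=Hold action=drive_fwd
2. evStart: (Hold) → mode=Hold action=close_gripper
3. evContact: (Hold) → mode=Approach action=drive_fwd
4. evContact: (Approach) → mode=Dock action=open_gripper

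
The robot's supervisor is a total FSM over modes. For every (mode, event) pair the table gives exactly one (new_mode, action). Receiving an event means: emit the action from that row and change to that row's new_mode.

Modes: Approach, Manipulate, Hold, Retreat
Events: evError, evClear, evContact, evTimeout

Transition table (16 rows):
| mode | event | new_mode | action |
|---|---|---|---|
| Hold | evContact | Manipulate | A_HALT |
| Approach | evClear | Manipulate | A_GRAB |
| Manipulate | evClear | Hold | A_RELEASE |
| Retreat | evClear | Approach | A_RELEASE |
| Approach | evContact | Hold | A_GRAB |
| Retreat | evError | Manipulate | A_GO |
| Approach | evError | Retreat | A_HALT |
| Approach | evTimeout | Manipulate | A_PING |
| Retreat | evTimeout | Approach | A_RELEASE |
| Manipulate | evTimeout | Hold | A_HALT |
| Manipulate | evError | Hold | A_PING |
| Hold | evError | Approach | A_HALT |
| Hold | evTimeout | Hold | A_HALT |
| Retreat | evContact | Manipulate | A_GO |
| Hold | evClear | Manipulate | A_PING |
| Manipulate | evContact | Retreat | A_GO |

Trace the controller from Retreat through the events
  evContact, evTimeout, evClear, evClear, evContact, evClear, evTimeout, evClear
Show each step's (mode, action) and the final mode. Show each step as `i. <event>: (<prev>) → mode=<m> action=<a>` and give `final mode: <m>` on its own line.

final mode: Manipulate

1. evContact: (Retreat) → mode=Manipulate action=A_GO
2. evTimeout: (Manipulate) → mode=Hold action=A_HALT
3. evClear: (Hold) → mode=Manipulate action=A_PING
4. evClear: (Manipulate) → mode=Hold action=A_RELEASE
5. evContact: (Hold) → mode=Manipulate action=A_HALT
6. evClear: (Manipulate) → mode=Hold action=A_RELEASE
7. evTimeout: (Hold) → mode=Hold action=A_HALT
8. evClear: (Hold) → mode=Manipulate action=A_PING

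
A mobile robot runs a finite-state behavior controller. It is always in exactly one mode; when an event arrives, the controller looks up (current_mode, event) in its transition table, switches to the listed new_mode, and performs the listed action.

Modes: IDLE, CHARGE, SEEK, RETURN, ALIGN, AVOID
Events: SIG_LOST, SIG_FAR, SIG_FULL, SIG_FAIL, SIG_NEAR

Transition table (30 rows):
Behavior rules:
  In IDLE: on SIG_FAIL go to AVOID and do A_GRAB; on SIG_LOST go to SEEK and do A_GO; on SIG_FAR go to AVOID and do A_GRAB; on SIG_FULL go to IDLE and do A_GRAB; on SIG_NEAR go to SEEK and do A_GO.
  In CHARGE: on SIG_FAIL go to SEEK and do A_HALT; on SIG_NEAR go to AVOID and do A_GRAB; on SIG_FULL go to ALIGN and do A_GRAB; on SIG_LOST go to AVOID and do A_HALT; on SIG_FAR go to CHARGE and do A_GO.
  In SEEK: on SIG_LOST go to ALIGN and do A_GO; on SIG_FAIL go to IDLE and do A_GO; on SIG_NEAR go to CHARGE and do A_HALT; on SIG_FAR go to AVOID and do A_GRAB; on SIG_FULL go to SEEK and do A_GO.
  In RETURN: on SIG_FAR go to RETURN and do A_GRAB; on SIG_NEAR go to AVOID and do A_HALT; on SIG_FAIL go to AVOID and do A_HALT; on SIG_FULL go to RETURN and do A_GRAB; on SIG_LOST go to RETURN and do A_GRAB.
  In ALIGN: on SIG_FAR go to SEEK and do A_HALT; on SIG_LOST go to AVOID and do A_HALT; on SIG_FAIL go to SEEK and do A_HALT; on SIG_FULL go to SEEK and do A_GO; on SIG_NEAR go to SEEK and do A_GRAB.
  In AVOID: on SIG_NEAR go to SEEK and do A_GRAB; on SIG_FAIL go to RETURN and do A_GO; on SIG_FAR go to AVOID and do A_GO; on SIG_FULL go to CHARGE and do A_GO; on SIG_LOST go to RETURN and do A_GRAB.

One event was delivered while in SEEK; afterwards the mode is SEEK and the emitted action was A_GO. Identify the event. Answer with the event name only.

try SIG_LOST: (SEEK, SIG_LOST) → (ALIGN, A_GO)
try SIG_FAR: (SEEK, SIG_FAR) → (AVOID, A_GRAB)
try SIG_FULL: (SEEK, SIG_FULL) → (SEEK, A_GO)  ← matches
try SIG_FAIL: (SEEK, SIG_FAIL) → (IDLE, A_GO)
try SIG_NEAR: (SEEK, SIG_NEAR) → (CHARGE, A_HALT)

SIG_FULL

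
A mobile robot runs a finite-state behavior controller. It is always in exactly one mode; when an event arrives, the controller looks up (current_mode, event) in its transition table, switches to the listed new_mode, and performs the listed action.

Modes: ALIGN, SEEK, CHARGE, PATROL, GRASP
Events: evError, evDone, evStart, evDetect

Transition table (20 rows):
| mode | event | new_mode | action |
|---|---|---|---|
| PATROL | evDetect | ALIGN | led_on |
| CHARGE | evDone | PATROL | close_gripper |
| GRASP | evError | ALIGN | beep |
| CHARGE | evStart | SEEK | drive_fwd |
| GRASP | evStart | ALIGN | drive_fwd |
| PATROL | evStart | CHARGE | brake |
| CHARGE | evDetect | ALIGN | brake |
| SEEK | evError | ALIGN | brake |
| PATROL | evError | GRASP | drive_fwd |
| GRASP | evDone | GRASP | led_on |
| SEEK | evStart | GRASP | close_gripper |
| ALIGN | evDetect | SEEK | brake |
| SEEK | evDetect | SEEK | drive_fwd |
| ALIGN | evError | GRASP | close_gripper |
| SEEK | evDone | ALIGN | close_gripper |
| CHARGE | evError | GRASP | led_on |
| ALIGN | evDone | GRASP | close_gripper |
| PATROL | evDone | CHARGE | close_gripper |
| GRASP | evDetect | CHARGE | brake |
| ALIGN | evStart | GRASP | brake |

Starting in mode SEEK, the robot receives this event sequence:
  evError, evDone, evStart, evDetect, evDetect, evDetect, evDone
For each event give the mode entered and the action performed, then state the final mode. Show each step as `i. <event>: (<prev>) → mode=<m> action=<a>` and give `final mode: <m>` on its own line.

1. evError: (SEEK) → mode=ALIGN action=brake
2. evDone: (ALIGN) → mode=GRASP action=close_gripper
3. evStart: (GRASP) → mode=ALIGN action=drive_fwd
4. evDetect: (ALIGN) → mode=SEEK action=brake
5. evDetect: (SEEK) → mode=SEEK action=drive_fwd
6. evDetect: (SEEK) → mode=SEEK action=drive_fwd
7. evDone: (SEEK) → mode=ALIGN action=close_gripper

final mode: ALIGN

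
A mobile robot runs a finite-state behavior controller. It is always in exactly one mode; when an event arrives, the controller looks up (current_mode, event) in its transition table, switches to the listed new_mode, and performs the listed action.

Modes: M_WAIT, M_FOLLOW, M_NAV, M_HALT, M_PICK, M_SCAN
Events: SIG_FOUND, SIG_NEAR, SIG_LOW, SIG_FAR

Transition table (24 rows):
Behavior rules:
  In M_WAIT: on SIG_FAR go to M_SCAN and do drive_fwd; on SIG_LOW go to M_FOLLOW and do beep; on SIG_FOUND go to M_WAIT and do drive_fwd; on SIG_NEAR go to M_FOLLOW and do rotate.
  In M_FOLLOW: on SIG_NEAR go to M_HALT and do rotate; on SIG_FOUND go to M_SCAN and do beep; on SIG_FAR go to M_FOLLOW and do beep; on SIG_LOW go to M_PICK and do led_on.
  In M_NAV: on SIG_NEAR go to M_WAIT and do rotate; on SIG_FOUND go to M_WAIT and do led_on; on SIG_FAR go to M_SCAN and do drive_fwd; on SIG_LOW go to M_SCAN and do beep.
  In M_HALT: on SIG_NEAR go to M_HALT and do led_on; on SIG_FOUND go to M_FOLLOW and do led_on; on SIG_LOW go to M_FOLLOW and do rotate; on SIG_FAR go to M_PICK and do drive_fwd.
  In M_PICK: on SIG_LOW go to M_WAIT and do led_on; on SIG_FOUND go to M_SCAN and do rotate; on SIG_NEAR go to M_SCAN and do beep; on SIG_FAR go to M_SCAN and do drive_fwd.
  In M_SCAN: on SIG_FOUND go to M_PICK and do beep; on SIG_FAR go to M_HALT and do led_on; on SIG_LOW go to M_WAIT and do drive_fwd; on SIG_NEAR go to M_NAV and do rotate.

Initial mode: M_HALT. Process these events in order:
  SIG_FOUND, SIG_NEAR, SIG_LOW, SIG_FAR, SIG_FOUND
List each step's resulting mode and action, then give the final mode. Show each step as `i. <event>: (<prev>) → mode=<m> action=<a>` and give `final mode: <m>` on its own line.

final mode: M_SCAN

1. SIG_FOUND: (M_HALT) → mode=M_FOLLOW action=led_on
2. SIG_NEAR: (M_FOLLOW) → mode=M_HALT action=rotate
3. SIG_LOW: (M_HALT) → mode=M_FOLLOW action=rotate
4. SIG_FAR: (M_FOLLOW) → mode=M_FOLLOW action=beep
5. SIG_FOUND: (M_FOLLOW) → mode=M_SCAN action=beep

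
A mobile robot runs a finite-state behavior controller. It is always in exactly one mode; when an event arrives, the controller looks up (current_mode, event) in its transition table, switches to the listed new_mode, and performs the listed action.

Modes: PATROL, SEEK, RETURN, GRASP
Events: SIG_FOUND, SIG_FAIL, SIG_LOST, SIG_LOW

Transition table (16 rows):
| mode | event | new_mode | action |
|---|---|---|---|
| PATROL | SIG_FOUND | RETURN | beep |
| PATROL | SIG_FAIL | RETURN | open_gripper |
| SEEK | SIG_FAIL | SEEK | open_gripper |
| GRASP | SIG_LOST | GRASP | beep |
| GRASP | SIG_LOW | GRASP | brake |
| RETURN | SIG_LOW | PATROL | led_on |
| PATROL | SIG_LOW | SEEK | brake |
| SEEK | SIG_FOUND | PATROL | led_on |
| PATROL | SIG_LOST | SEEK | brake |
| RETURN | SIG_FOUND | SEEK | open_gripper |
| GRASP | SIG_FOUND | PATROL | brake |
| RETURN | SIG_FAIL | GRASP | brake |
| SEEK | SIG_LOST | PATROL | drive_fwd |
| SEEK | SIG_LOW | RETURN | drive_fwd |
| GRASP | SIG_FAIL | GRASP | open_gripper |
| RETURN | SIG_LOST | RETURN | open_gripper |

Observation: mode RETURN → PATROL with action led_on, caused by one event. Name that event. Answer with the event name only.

try SIG_FOUND: (RETURN, SIG_FOUND) → (SEEK, open_gripper)
try SIG_FAIL: (RETURN, SIG_FAIL) → (GRASP, brake)
try SIG_LOST: (RETURN, SIG_LOST) → (RETURN, open_gripper)
try SIG_LOW: (RETURN, SIG_LOW) → (PATROL, led_on)  ← matches

SIG_LOW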